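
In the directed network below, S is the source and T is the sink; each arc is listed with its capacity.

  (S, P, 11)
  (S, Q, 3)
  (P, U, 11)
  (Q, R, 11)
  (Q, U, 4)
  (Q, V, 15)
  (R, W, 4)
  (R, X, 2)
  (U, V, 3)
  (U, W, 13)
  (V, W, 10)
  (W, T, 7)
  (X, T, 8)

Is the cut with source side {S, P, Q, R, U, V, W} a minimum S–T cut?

Given cut capacity: 2 + 7 = 9.
Augment S→P→U→W→T: bottleneck 7, flow now 7.
Augment S→Q→R→X→T: bottleneck 2, flow now 9.
No augmenting path remains; maximum flow = 9.
Cut capacity 9 equals the max flow, so it is a minimum cut.

Yes — it is a minimum cut (capacity 9).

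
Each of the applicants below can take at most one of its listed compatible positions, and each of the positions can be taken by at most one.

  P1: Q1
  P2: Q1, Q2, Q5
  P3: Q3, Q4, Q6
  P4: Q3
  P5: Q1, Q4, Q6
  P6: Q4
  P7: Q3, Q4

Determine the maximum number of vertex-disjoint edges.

Unit-capacity flow: source→left, listed edges, right→sink; max matching = max flow.
Augmenting path P1→Q1 (+1); matched 1.
Augmenting path P2→Q2 (+1); matched 2.
Augmenting path P3→Q3 (+1); matched 3.
Augmenting path P5→Q4 (+1); matched 4.
Augmenting path P4→Q3→P3→Q6 (+1); matched 5.
No augmenting path remains; maximum matching = 5.
König certificate: {P2, Q1, Q3, Q4, Q6} is a vertex cover of size 5 (every listed pair touches it), so no matching can be larger.

5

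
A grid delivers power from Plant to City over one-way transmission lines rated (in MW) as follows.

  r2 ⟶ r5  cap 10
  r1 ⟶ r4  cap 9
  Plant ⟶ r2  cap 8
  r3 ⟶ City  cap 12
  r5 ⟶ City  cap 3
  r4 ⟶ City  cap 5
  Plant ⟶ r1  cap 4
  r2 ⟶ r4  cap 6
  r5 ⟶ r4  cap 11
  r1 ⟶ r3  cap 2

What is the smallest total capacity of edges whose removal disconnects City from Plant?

10

Augment Plant→r1→r3→City: bottleneck 2, flow now 2.
Augment Plant→r1→r4→City: bottleneck 2, flow now 4.
Augment Plant→r2→r4→City: bottleneck 3, flow now 7.
Augment Plant→r2→r5→City: bottleneck 3, flow now 10.
No augmenting path remains; maximum flow = 10.
By max-flow min-cut, the minimum cut capacity equals the max flow.
In the residual graph, reachable from Plant: {Plant, r1, r2, r4, r5}.
Min-cut edges: r1→r3 (2), r4→City (5), r5→City (3); capacity 2 + 5 + 3 = 10.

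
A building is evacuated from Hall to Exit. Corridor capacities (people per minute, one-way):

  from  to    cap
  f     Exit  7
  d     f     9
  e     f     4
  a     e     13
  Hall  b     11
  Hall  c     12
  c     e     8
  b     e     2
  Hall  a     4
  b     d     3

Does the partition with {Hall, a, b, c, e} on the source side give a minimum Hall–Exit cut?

Given cut capacity: 3 + 4 = 7.
Augment Hall→a→e→f→Exit: bottleneck 4, flow now 4.
Augment Hall→b→d→f→Exit: bottleneck 3, flow now 7.
No augmenting path remains; maximum flow = 7.
Cut capacity 7 equals the max flow, so it is a minimum cut.

Yes — it is a minimum cut (capacity 7).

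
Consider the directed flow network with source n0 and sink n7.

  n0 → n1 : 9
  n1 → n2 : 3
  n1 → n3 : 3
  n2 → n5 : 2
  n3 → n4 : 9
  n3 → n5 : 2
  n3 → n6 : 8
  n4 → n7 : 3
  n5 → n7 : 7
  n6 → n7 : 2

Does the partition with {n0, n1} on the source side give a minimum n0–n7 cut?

No — its capacity is 6, but the minimum cut has capacity 5.

Given cut capacity: 3 + 3 = 6.
Augment n0→n1→n2→n5→n7: bottleneck 2, flow now 2.
Augment n0→n1→n3→n4→n7: bottleneck 3, flow now 5.
No augmenting path remains; maximum flow = 5.
In the residual graph, reachable from n0: {n0, n1, n2}.
Min-cut edges: n1→n3 (3), n2→n5 (2); capacity 3 + 2 = 5.
Cut capacity 6 exceeds the max flow 5, so it is not minimum.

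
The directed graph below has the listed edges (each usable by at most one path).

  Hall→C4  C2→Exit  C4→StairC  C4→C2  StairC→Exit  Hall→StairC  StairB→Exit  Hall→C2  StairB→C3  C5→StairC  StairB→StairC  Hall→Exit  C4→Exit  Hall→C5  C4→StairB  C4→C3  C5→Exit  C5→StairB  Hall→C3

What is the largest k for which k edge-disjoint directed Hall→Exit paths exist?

Assign every edge capacity 1; by Menger, the answer equals the max flow.
Path Hall→Exit (+1); total 1.
Path Hall→C4→Exit (+1); total 2.
Path Hall→C5→Exit (+1); total 3.
Path Hall→StairC→Exit (+1); total 4.
Path Hall→C2→Exit (+1); total 5.
No residual Hall→Exit path; max flow = 5.
Certifying cut of size 5: {Hall→C2, Hall→C4, Hall→C5, Hall→Exit, Hall→StairC}.

5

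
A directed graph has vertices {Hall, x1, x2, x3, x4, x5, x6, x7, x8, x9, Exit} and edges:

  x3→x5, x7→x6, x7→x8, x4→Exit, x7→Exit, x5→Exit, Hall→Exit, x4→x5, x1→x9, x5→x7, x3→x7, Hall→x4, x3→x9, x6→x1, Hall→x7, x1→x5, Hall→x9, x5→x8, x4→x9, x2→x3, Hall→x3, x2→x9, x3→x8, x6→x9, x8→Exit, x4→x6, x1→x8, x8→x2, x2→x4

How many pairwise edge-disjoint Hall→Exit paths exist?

4

Assign every edge capacity 1; by Menger, the answer equals the max flow.
Path Hall→Exit (+1); total 1.
Path Hall→x4→Exit (+1); total 2.
Path Hall→x7→Exit (+1); total 3.
Path Hall→x3→x5→Exit (+1); total 4.
No residual Hall→Exit path; max flow = 4.
Certifying cut of size 4: {Hall→Exit, Hall→x3, Hall→x4, Hall→x7}.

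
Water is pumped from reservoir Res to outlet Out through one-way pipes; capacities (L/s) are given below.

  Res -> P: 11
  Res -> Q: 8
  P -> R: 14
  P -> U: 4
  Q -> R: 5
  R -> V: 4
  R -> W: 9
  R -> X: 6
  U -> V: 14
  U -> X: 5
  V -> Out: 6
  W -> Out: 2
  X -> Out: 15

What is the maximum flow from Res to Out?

16

Augment Res→P→R→V→Out: bottleneck 4, flow now 4.
Augment Res→P→R→W→Out: bottleneck 2, flow now 6.
Augment Res→P→R→X→Out: bottleneck 5, flow now 11.
Augment Res→Q→R→X→Out: bottleneck 1, flow now 12.
Augment Res→Q→R→P→U→V→Out: bottleneck 2, flow now 14. (uses reverse residual edge)
Augment Res→Q→R→P→U→X→Out: bottleneck 2, flow now 16. (uses reverse residual edge)
No augmenting path remains; maximum flow = 16.
In the residual graph, reachable from Res: {Res, Q}.
Min-cut edges: Res→P (11), Q→R (5); capacity 11 + 5 = 16.
This cut is saturated, so no flow can exceed 16.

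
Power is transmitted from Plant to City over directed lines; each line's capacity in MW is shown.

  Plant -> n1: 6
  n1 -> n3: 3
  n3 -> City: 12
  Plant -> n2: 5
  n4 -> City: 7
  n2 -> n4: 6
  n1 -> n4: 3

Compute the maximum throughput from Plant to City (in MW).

10

Augment Plant→n1→n3→City: bottleneck 3, flow now 3.
Augment Plant→n1→n4→City: bottleneck 3, flow now 6.
Augment Plant→n2→n4→City: bottleneck 4, flow now 10.
No augmenting path remains; maximum flow = 10.
In the residual graph, reachable from Plant: {Plant, n1, n2, n4}.
Min-cut edges: n1→n3 (3), n4→City (7); capacity 3 + 7 = 10.
This cut is saturated, so no flow can exceed 10.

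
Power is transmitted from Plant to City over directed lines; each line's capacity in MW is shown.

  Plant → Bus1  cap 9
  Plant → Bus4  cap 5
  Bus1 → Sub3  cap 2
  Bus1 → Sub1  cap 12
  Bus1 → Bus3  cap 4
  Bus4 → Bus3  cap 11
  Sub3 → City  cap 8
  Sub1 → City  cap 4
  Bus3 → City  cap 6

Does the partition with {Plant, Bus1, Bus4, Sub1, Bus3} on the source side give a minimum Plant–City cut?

Yes — it is a minimum cut (capacity 12).

Given cut capacity: 2 + 4 + 6 = 12.
Augment Plant→Bus1→Sub3→City: bottleneck 2, flow now 2.
Augment Plant→Bus1→Sub1→City: bottleneck 4, flow now 6.
Augment Plant→Bus1→Bus3→City: bottleneck 3, flow now 9.
Augment Plant→Bus4→Bus3→City: bottleneck 3, flow now 12.
No augmenting path remains; maximum flow = 12.
Cut capacity 12 equals the max flow, so it is a minimum cut.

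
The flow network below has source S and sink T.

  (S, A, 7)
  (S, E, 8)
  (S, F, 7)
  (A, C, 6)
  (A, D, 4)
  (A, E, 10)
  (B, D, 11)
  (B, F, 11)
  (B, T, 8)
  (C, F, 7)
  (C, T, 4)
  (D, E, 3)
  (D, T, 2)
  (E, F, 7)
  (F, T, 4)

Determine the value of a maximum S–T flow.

Augment S→F→T: bottleneck 4, flow now 4.
Augment S→A→C→T: bottleneck 4, flow now 8.
Augment S→A→D→T: bottleneck 2, flow now 10.
No augmenting path remains; maximum flow = 10.
In the residual graph, reachable from S: {S, A, C, D, E, F}.
Min-cut edges: C→T (4), D→T (2), F→T (4); capacity 4 + 2 + 4 = 10.
This cut is saturated, so no flow can exceed 10.

10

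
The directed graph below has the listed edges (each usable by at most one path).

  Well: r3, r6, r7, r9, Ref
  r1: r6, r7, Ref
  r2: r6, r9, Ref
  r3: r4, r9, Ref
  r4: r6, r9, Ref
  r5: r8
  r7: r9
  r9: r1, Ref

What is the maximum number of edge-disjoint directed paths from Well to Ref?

4

Assign every edge capacity 1; by Menger, the answer equals the max flow.
Path Well→Ref (+1); total 1.
Path Well→r3→Ref (+1); total 2.
Path Well→r9→Ref (+1); total 3.
Path Well→r7→r9→r1→Ref (+1); total 4.
No residual Well→Ref path; max flow = 4.
Certifying cut of size 4: {Well→Ref, Well→r3, Well→r7, Well→r9}.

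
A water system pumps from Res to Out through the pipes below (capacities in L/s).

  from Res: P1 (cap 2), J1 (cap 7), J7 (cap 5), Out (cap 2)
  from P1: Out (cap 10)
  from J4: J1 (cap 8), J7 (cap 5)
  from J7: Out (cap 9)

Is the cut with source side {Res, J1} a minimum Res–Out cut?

Yes — it is a minimum cut (capacity 9).

Given cut capacity: 2 + 5 + 2 = 9.
Augment Res→Out: bottleneck 2, flow now 2.
Augment Res→P1→Out: bottleneck 2, flow now 4.
Augment Res→J7→Out: bottleneck 5, flow now 9.
No augmenting path remains; maximum flow = 9.
Cut capacity 9 equals the max flow, so it is a minimum cut.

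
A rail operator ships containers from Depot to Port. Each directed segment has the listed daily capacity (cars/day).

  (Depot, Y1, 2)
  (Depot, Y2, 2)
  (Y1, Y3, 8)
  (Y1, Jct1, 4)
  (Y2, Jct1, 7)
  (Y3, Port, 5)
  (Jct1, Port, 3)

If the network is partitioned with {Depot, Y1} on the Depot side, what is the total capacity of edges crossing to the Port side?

14

Edges leaving {Depot, Y1}: Depot→Y2 (2), Y1→Y3 (8), Y1→Jct1 (4).
Cut capacity = 2 + 8 + 4 = 14.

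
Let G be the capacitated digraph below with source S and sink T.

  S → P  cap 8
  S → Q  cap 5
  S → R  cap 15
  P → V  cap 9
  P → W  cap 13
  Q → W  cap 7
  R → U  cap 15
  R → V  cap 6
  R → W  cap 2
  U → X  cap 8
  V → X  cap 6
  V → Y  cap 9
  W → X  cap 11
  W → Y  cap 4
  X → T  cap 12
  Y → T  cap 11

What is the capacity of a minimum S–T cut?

23

Augment S→P→V→X→T: bottleneck 6, flow now 6.
Augment S→P→V→Y→T: bottleneck 2, flow now 8.
Augment S→Q→W→X→T: bottleneck 5, flow now 13.
Augment S→R→U→X→T: bottleneck 1, flow now 14.
Augment S→R→V→Y→T: bottleneck 6, flow now 20.
Augment S→R→W→Y→T: bottleneck 2, flow now 22.
Augment S→R→U→X→V→Y→T: bottleneck 1, flow now 23. (uses reverse residual edge)
No augmenting path remains; maximum flow = 23.
By max-flow min-cut, the minimum cut capacity equals the max flow.
In the residual graph, reachable from S: {S, P, Q, R, U, V, W, X, Y}.
Min-cut edges: X→T (12), Y→T (11); capacity 12 + 11 = 23.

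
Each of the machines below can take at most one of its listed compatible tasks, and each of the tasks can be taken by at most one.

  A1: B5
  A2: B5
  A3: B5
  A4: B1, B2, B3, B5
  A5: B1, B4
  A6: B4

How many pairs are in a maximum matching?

Unit-capacity flow: source→left, listed edges, right→sink; max matching = max flow.
Augmenting path A1→B5 (+1); matched 1.
Augmenting path A4→B1 (+1); matched 2.
Augmenting path A5→B4 (+1); matched 3.
Augmenting path A6→B4→A5→B1→A4→B2 (+1); matched 4.
No augmenting path remains; maximum matching = 4.
König certificate: {A4, A5, A6, B5} is a vertex cover of size 4 (every listed pair touches it), so no matching can be larger.

4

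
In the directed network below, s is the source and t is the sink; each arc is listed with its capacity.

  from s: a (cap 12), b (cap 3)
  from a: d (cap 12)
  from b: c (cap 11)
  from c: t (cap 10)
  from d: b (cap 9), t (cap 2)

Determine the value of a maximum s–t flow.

12

Augment s→a→d→t: bottleneck 2, flow now 2.
Augment s→b→c→t: bottleneck 3, flow now 5.
Augment s→a→d→b→c→t: bottleneck 7, flow now 12.
No augmenting path remains; maximum flow = 12.
In the residual graph, reachable from s: {s, a, b, c, d}.
Min-cut edges: c→t (10), d→t (2); capacity 10 + 2 = 12.
This cut is saturated, so no flow can exceed 12.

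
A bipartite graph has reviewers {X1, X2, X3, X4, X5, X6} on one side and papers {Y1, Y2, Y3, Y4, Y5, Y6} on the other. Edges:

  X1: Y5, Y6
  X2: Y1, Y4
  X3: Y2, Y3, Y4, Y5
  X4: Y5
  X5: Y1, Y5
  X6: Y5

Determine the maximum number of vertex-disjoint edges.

Unit-capacity flow: source→left, listed edges, right→sink; max matching = max flow.
Augmenting path X1→Y5 (+1); matched 1.
Augmenting path X2→Y1 (+1); matched 2.
Augmenting path X3→Y2 (+1); matched 3.
Augmenting path X4→Y5→X1→Y6 (+1); matched 4.
Augmenting path X5→Y1→X2→Y4 (+1); matched 5.
No augmenting path remains; maximum matching = 5.
König certificate: {X1, X2, X3, X5, Y5} is a vertex cover of size 5 (every listed pair touches it), so no matching can be larger.

5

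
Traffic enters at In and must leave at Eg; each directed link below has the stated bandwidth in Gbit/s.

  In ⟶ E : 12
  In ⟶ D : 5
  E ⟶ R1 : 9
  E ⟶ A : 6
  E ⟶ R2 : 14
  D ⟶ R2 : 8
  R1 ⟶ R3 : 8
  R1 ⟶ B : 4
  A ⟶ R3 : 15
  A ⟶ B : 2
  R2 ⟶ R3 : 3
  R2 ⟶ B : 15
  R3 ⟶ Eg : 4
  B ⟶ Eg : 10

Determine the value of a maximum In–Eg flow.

14

Augment In→E→R1→R3→Eg: bottleneck 4, flow now 4.
Augment In→E→R1→B→Eg: bottleneck 4, flow now 8.
Augment In→E→A→B→Eg: bottleneck 2, flow now 10.
Augment In→E→R2→B→Eg: bottleneck 2, flow now 12.
Augment In→D→R2→B→Eg: bottleneck 2, flow now 14.
No augmenting path remains; maximum flow = 14.
In the residual graph, reachable from In: {In, E, D, R1, A, R2, R3, B}.
Min-cut edges: R3→Eg (4), B→Eg (10); capacity 4 + 10 = 14.
This cut is saturated, so no flow can exceed 14.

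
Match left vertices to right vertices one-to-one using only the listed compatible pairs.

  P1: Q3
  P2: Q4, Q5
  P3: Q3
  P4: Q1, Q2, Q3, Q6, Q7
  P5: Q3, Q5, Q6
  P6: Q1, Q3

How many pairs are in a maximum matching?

Unit-capacity flow: source→left, listed edges, right→sink; max matching = max flow.
Augmenting path P1→Q3 (+1); matched 1.
Augmenting path P2→Q4 (+1); matched 2.
Augmenting path P4→Q1 (+1); matched 3.
Augmenting path P5→Q5 (+1); matched 4.
Augmenting path P6→Q1→P4→Q2 (+1); matched 5.
No augmenting path remains; maximum matching = 5.
König certificate: {P2, P4, P5, P6, Q3} is a vertex cover of size 5 (every listed pair touches it), so no matching can be larger.

5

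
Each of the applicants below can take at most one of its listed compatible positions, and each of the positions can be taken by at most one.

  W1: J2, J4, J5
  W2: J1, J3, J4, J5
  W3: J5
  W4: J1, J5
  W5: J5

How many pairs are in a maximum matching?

4

Unit-capacity flow: source→left, listed edges, right→sink; max matching = max flow.
Augmenting path W1→J2 (+1); matched 1.
Augmenting path W2→J1 (+1); matched 2.
Augmenting path W3→J5 (+1); matched 3.
Augmenting path W4→J1→W2→J3 (+1); matched 4.
No augmenting path remains; maximum matching = 4.
König certificate: {W1, W2, W4, J5} is a vertex cover of size 4 (every listed pair touches it), so no matching can be larger.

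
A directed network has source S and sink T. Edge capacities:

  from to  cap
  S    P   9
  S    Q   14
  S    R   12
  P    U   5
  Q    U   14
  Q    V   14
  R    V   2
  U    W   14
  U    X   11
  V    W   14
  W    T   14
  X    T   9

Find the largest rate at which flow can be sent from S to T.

21

Augment S→P→U→W→T: bottleneck 5, flow now 5.
Augment S→Q→U→W→T: bottleneck 9, flow now 14.
Augment S→Q→U→X→T: bottleneck 5, flow now 19.
Augment S→R→V→W→U→X→T: bottleneck 2, flow now 21. (uses reverse residual edge)
No augmenting path remains; maximum flow = 21.
In the residual graph, reachable from S: {S, P, R}.
Min-cut edges: S→Q (14), P→U (5), R→V (2); capacity 14 + 5 + 2 = 21.
This cut is saturated, so no flow can exceed 21.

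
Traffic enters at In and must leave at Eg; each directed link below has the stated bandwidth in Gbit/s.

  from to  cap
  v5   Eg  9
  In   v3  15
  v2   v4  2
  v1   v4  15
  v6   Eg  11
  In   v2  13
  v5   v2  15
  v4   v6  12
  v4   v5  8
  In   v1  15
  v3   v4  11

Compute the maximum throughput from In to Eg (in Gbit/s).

19

Augment In→v1→v4→v5→Eg: bottleneck 8, flow now 8.
Augment In→v1→v4→v6→Eg: bottleneck 7, flow now 15.
Augment In→v2→v4→v6→Eg: bottleneck 2, flow now 17.
Augment In→v3→v4→v6→Eg: bottleneck 2, flow now 19.
No augmenting path remains; maximum flow = 19.
In the residual graph, reachable from In: {In, v1, v2, v3, v4, v6}.
Min-cut edges: v4→v5 (8), v6→Eg (11); capacity 8 + 11 = 19.
This cut is saturated, so no flow can exceed 19.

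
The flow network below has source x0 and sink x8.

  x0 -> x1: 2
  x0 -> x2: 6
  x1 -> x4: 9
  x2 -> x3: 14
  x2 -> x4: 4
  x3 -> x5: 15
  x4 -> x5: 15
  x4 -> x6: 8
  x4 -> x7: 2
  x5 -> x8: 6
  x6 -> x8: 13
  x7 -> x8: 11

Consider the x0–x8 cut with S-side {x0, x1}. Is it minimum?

Given cut capacity: 6 + 9 = 15.
Augment x0→x1→x4→x5→x8: bottleneck 2, flow now 2.
Augment x0→x2→x3→x5→x8: bottleneck 4, flow now 6.
Augment x0→x2→x4→x6→x8: bottleneck 2, flow now 8.
No augmenting path remains; maximum flow = 8.
In the residual graph, reachable from x0: {x0}.
Min-cut edges: x0→x1 (2), x0→x2 (6); capacity 2 + 6 = 8.
Cut capacity 15 exceeds the max flow 8, so it is not minimum.

No — its capacity is 15, but the minimum cut has capacity 8.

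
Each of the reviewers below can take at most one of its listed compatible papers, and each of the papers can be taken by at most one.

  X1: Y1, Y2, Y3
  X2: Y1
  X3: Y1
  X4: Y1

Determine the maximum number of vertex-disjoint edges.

2

Unit-capacity flow: source→left, listed edges, right→sink; max matching = max flow.
Augmenting path X1→Y1 (+1); matched 1.
Augmenting path X2→Y1→X1→Y2 (+1); matched 2.
No augmenting path remains; maximum matching = 2.
König certificate: {X1, Y1} is a vertex cover of size 2 (every listed pair touches it), so no matching can be larger.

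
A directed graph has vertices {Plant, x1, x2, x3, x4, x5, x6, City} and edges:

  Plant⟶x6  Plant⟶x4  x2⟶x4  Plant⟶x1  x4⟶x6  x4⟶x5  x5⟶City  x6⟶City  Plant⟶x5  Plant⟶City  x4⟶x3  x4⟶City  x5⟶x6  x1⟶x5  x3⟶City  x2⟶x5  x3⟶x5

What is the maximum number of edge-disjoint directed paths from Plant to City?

Assign every edge capacity 1; by Menger, the answer equals the max flow.
Path Plant→City (+1); total 1.
Path Plant→x4→City (+1); total 2.
Path Plant→x5→City (+1); total 3.
Path Plant→x6→City (+1); total 4.
No residual Plant→City path; max flow = 4.
Certifying cut of size 4: {Plant→City, Plant→x4, x5→City, x6→City}.

4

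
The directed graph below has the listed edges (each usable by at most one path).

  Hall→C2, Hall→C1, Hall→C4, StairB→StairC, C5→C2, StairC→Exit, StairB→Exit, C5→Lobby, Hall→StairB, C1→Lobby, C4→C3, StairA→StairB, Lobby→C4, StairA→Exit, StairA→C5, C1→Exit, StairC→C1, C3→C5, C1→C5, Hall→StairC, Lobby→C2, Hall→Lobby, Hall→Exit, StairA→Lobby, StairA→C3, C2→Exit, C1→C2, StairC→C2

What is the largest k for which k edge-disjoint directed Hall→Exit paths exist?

5

Assign every edge capacity 1; by Menger, the answer equals the max flow.
Path Hall→Exit (+1); total 1.
Path Hall→StairB→Exit (+1); total 2.
Path Hall→C1→Exit (+1); total 3.
Path Hall→C2→Exit (+1); total 4.
Path Hall→StairC→Exit (+1); total 5.
No residual Hall→Exit path; max flow = 5.
Certifying cut of size 5: {C2→Exit, Hall→C1, Hall→Exit, Hall→StairB, Hall→StairC}.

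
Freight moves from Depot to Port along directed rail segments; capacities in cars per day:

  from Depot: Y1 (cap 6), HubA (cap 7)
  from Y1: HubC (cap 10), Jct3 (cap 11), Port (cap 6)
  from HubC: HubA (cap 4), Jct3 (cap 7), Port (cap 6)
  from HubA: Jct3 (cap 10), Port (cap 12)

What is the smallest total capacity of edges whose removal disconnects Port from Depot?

13

Augment Depot→Y1→Port: bottleneck 6, flow now 6.
Augment Depot→HubA→Port: bottleneck 7, flow now 13.
No augmenting path remains; maximum flow = 13.
By max-flow min-cut, the minimum cut capacity equals the max flow.
In the residual graph, reachable from Depot: {Depot}.
Min-cut edges: Depot→Y1 (6), Depot→HubA (7); capacity 6 + 7 = 13.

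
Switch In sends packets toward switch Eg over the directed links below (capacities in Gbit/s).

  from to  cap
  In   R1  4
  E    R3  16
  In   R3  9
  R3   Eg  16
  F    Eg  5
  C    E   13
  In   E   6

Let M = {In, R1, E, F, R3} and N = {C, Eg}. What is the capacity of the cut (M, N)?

Edges leaving {In, R1, E, F, R3}: F→Eg (5), R3→Eg (16).
Cut capacity = 5 + 16 = 21.

21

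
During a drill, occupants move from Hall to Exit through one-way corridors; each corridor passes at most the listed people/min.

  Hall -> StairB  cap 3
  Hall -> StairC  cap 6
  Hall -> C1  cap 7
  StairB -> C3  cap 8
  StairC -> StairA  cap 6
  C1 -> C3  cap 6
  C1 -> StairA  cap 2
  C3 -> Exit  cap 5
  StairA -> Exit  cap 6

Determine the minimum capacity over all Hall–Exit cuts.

Augment Hall→StairB→C3→Exit: bottleneck 3, flow now 3.
Augment Hall→StairC→StairA→Exit: bottleneck 6, flow now 9.
Augment Hall→C1→C3→Exit: bottleneck 2, flow now 11.
No augmenting path remains; maximum flow = 11.
By max-flow min-cut, the minimum cut capacity equals the max flow.
In the residual graph, reachable from Hall: {Hall, StairB, StairC, C1, C3, StairA}.
Min-cut edges: C3→Exit (5), StairA→Exit (6); capacity 5 + 6 = 11.

11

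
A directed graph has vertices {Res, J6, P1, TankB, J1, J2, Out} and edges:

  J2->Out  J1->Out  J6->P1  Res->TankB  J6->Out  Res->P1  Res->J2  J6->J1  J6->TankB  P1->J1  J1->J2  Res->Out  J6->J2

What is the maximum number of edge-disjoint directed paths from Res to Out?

3

Assign every edge capacity 1; by Menger, the answer equals the max flow.
Path Res→Out (+1); total 1.
Path Res→J2→Out (+1); total 2.
Path Res→P1→J1→Out (+1); total 3.
No residual Res→Out path; max flow = 3.
Certifying cut of size 3: {Res→J2, Res→Out, Res→P1}.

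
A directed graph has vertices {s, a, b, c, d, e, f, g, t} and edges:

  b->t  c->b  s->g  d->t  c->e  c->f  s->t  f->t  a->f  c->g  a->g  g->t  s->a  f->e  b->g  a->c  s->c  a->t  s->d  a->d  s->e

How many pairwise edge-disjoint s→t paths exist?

Assign every edge capacity 1; by Menger, the answer equals the max flow.
Path s→t (+1); total 1.
Path s→a→t (+1); total 2.
Path s→d→t (+1); total 3.
Path s→g→t (+1); total 4.
Path s→c→b→t (+1); total 5.
No residual s→t path; max flow = 5.
Certifying cut of size 5: {s→a, s→c, s→d, s→g, s→t}.

5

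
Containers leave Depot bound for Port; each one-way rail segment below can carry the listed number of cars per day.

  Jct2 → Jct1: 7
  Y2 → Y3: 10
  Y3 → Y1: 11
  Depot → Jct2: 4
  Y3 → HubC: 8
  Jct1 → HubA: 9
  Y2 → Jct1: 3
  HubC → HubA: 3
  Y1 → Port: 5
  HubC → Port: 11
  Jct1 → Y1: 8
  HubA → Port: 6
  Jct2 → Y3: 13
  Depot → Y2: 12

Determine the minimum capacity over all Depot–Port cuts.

16

Augment Depot→Y2→Jct1→Y1→Port: bottleneck 3, flow now 3.
Augment Depot→Y2→Y3→Y1→Port: bottleneck 2, flow now 5.
Augment Depot→Y2→Y3→HubC→Port: bottleneck 7, flow now 12.
Augment Depot→Jct2→Jct1→HubA→Port: bottleneck 4, flow now 16.
No augmenting path remains; maximum flow = 16.
By max-flow min-cut, the minimum cut capacity equals the max flow.
In the residual graph, reachable from Depot: {Depot}.
Min-cut edges: Depot→Y2 (12), Depot→Jct2 (4); capacity 12 + 4 = 16.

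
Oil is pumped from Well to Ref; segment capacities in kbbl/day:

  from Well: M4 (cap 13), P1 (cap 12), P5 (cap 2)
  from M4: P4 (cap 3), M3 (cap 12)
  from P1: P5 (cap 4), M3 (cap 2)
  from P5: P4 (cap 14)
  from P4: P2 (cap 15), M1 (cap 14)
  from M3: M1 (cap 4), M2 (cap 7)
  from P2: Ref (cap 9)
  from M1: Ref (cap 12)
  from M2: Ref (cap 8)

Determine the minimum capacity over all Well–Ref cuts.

20

Augment Well→M4→P4→P2→Ref: bottleneck 3, flow now 3.
Augment Well→M4→M3→M1→Ref: bottleneck 4, flow now 7.
Augment Well→M4→M3→M2→Ref: bottleneck 6, flow now 13.
Augment Well→P1→M3→M2→Ref: bottleneck 1, flow now 14.
Augment Well→P5→P4→P2→Ref: bottleneck 2, flow now 16.
Augment Well→P1→P5→P4→P2→Ref: bottleneck 4, flow now 20.
No augmenting path remains; maximum flow = 20.
By max-flow min-cut, the minimum cut capacity equals the max flow.
In the residual graph, reachable from Well: {Well, M4, P1, M3}.
Min-cut edges: Well→P5 (2), M4→P4 (3), P1→P5 (4), M3→M1 (4), M3→M2 (7); capacity 2 + 3 + 4 + 4 + 7 = 20.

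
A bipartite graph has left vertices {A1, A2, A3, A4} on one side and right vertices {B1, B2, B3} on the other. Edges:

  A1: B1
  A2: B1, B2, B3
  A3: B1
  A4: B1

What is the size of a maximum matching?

Unit-capacity flow: source→left, listed edges, right→sink; max matching = max flow.
Augmenting path A1→B1 (+1); matched 1.
Augmenting path A2→B2 (+1); matched 2.
No augmenting path remains; maximum matching = 2.
König certificate: {A2, B1} is a vertex cover of size 2 (every listed pair touches it), so no matching can be larger.

2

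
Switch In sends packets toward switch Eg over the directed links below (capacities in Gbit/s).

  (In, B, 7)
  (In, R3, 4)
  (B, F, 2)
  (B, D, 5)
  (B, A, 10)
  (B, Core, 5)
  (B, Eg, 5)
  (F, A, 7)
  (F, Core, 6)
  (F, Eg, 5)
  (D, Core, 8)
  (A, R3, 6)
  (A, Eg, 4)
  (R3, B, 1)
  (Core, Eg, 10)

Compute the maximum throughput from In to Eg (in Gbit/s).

Augment In→B→Eg: bottleneck 5, flow now 5.
Augment In→B→F→Eg: bottleneck 2, flow now 7.
Augment In→R3→B→A→Eg: bottleneck 1, flow now 8.
No augmenting path remains; maximum flow = 8.
In the residual graph, reachable from In: {In, R3}.
Min-cut edges: In→B (7), R3→B (1); capacity 7 + 1 = 8.
This cut is saturated, so no flow can exceed 8.

8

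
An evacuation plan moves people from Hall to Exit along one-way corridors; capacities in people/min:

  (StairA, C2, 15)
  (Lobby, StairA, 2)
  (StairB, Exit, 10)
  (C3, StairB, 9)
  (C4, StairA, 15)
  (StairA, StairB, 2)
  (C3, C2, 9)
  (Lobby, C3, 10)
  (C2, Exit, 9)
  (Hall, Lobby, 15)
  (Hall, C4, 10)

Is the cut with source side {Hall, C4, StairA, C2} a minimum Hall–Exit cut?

Given cut capacity: 15 + 2 + 9 = 26.
Augment Hall→Lobby→StairA→StairB→Exit: bottleneck 2, flow now 2.
Augment Hall→Lobby→C3→StairB→Exit: bottleneck 8, flow now 10.
Augment Hall→Lobby→C3→C2→Exit: bottleneck 2, flow now 12.
Augment Hall→C4→StairA→C2→Exit: bottleneck 7, flow now 19.
No augmenting path remains; maximum flow = 19.
In the residual graph, reachable from Hall: {Hall, Lobby, C4, StairA, C3, StairB, C2}.
Min-cut edges: StairB→Exit (10), C2→Exit (9); capacity 10 + 9 = 19.
Cut capacity 26 exceeds the max flow 19, so it is not minimum.

No — its capacity is 26, but the minimum cut has capacity 19.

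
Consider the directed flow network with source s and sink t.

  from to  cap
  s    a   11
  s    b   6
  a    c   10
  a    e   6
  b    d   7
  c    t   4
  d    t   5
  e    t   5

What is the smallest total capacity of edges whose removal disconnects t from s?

14

Augment s→a→c→t: bottleneck 4, flow now 4.
Augment s→a→e→t: bottleneck 5, flow now 9.
Augment s→b→d→t: bottleneck 5, flow now 14.
No augmenting path remains; maximum flow = 14.
By max-flow min-cut, the minimum cut capacity equals the max flow.
In the residual graph, reachable from s: {s, a, b, c, d, e}.
Min-cut edges: c→t (4), d→t (5), e→t (5); capacity 4 + 5 + 5 = 14.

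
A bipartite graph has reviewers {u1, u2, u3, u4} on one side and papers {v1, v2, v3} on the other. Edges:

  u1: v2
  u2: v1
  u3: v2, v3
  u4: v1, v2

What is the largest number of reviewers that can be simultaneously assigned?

3

Unit-capacity flow: source→left, listed edges, right→sink; max matching = max flow.
Augmenting path u1→v2 (+1); matched 1.
Augmenting path u2→v1 (+1); matched 2.
Augmenting path u3→v3 (+1); matched 3.
No augmenting path remains; maximum matching = 3.
König certificate: {u3, v1, v2} is a vertex cover of size 3 (every listed pair touches it), so no matching can be larger.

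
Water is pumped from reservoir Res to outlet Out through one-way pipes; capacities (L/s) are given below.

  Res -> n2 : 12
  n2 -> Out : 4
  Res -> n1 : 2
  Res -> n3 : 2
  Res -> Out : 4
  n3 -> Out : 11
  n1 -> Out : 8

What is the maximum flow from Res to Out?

Augment Res→Out: bottleneck 4, flow now 4.
Augment Res→n1→Out: bottleneck 2, flow now 6.
Augment Res→n2→Out: bottleneck 4, flow now 10.
Augment Res→n3→Out: bottleneck 2, flow now 12.
No augmenting path remains; maximum flow = 12.
In the residual graph, reachable from Res: {Res, n2}.
Min-cut edges: Res→n1 (2), Res→n3 (2), Res→Out (4), n2→Out (4); capacity 2 + 2 + 4 + 4 = 12.
This cut is saturated, so no flow can exceed 12.

12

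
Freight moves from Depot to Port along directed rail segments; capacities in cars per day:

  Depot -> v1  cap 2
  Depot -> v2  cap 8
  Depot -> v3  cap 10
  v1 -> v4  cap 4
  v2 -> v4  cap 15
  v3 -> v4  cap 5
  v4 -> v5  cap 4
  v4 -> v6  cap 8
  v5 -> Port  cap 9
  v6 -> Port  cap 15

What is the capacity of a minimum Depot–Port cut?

12

Augment Depot→v1→v4→v5→Port: bottleneck 2, flow now 2.
Augment Depot→v2→v4→v5→Port: bottleneck 2, flow now 4.
Augment Depot→v2→v4→v6→Port: bottleneck 6, flow now 10.
Augment Depot→v3→v4→v6→Port: bottleneck 2, flow now 12.
No augmenting path remains; maximum flow = 12.
By max-flow min-cut, the minimum cut capacity equals the max flow.
In the residual graph, reachable from Depot: {Depot, v1, v2, v3, v4}.
Min-cut edges: v4→v5 (4), v4→v6 (8); capacity 4 + 8 = 12.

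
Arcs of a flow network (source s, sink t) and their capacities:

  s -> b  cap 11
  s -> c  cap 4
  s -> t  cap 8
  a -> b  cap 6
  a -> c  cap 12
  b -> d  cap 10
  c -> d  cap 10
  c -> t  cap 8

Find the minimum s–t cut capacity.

12

Augment s→t: bottleneck 8, flow now 8.
Augment s→c→t: bottleneck 4, flow now 12.
No augmenting path remains; maximum flow = 12.
By max-flow min-cut, the minimum cut capacity equals the max flow.
In the residual graph, reachable from s: {s, b, d}.
Min-cut edges: s→c (4), s→t (8); capacity 4 + 8 = 12.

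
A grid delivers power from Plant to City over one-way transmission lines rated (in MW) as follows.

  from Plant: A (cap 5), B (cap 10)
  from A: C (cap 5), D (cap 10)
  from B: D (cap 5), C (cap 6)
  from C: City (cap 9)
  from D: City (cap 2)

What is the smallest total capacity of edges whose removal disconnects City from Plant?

Augment Plant→A→C→City: bottleneck 5, flow now 5.
Augment Plant→B→C→City: bottleneck 4, flow now 9.
Augment Plant→B→D→City: bottleneck 2, flow now 11.
No augmenting path remains; maximum flow = 11.
By max-flow min-cut, the minimum cut capacity equals the max flow.
In the residual graph, reachable from Plant: {Plant, A, B, C, D}.
Min-cut edges: C→City (9), D→City (2); capacity 9 + 2 = 11.

11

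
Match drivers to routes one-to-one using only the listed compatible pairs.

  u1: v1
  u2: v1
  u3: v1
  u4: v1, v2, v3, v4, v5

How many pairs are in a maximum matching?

2

Unit-capacity flow: source→left, listed edges, right→sink; max matching = max flow.
Augmenting path u1→v1 (+1); matched 1.
Augmenting path u4→v2 (+1); matched 2.
No augmenting path remains; maximum matching = 2.
König certificate: {u4, v1} is a vertex cover of size 2 (every listed pair touches it), so no matching can be larger.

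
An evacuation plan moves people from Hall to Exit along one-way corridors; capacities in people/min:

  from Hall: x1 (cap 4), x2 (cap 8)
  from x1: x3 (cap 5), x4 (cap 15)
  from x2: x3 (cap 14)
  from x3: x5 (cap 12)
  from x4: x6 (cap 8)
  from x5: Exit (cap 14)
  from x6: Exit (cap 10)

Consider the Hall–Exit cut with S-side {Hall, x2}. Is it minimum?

No — its capacity is 18, but the minimum cut has capacity 12.

Given cut capacity: 4 + 14 = 18.
Augment Hall→x1→x3→x5→Exit: bottleneck 4, flow now 4.
Augment Hall→x2→x3→x5→Exit: bottleneck 8, flow now 12.
No augmenting path remains; maximum flow = 12.
In the residual graph, reachable from Hall: {Hall}.
Min-cut edges: Hall→x1 (4), Hall→x2 (8); capacity 4 + 8 = 12.
Cut capacity 18 exceeds the max flow 12, so it is not minimum.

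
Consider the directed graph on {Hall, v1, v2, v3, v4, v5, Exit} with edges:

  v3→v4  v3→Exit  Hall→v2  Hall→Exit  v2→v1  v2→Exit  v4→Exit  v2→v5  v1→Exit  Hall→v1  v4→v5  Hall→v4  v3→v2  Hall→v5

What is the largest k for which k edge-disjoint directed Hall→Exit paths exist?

4

Assign every edge capacity 1; by Menger, the answer equals the max flow.
Path Hall→Exit (+1); total 1.
Path Hall→v1→Exit (+1); total 2.
Path Hall→v2→Exit (+1); total 3.
Path Hall→v4→Exit (+1); total 4.
No residual Hall→Exit path; max flow = 4.
Certifying cut of size 4: {Hall→Exit, Hall→v1, Hall→v2, Hall→v4}.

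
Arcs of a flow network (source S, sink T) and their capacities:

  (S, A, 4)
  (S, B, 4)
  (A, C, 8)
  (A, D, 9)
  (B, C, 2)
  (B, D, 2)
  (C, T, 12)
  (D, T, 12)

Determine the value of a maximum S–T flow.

Augment S→A→C→T: bottleneck 4, flow now 4.
Augment S→B→C→T: bottleneck 2, flow now 6.
Augment S→B→D→T: bottleneck 2, flow now 8.
No augmenting path remains; maximum flow = 8.
In the residual graph, reachable from S: {S}.
Min-cut edges: S→A (4), S→B (4); capacity 4 + 4 = 8.
This cut is saturated, so no flow can exceed 8.

8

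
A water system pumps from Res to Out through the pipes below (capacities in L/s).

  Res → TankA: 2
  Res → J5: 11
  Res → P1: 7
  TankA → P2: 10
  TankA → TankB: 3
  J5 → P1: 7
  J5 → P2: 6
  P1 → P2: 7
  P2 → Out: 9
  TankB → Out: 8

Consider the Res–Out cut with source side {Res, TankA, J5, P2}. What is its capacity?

Edges leaving {Res, TankA, J5, P2}: Res→P1 (7), TankA→TankB (3), J5→P1 (7), P2→Out (9).
Cut capacity = 7 + 3 + 7 + 9 = 26.

26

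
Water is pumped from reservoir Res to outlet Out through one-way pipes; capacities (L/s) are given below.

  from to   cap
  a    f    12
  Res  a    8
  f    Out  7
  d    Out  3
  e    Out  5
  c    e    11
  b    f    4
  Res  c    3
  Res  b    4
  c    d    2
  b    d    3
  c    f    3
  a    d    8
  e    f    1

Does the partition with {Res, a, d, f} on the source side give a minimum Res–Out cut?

Given cut capacity: 4 + 3 + 3 + 7 = 17.
Augment Res→a→d→Out: bottleneck 3, flow now 3.
Augment Res→a→f→Out: bottleneck 5, flow now 8.
Augment Res→b→f→Out: bottleneck 2, flow now 10.
Augment Res→c→e→Out: bottleneck 3, flow now 13.
No augmenting path remains; maximum flow = 13.
In the residual graph, reachable from Res: {Res, a, b, d, f}.
Min-cut edges: Res→c (3), d→Out (3), f→Out (7); capacity 3 + 3 + 7 = 13.
Cut capacity 17 exceeds the max flow 13, so it is not minimum.

No — its capacity is 17, but the minimum cut has capacity 13.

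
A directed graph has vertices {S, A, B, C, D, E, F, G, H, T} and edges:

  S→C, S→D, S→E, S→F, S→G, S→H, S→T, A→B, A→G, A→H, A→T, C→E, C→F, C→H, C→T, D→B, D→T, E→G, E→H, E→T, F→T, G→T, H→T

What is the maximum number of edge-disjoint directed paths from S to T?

7

Assign every edge capacity 1; by Menger, the answer equals the max flow.
Path S→T (+1); total 1.
Path S→C→T (+1); total 2.
Path S→D→T (+1); total 3.
Path S→E→T (+1); total 4.
Path S→F→T (+1); total 5.
Path S→G→T (+1); total 6.
Path S→H→T (+1); total 7.
No residual S→T path; max flow = 7.
Certifying cut of size 7: {S→C, S→D, S→E, S→F, S→G, S→H, S→T}.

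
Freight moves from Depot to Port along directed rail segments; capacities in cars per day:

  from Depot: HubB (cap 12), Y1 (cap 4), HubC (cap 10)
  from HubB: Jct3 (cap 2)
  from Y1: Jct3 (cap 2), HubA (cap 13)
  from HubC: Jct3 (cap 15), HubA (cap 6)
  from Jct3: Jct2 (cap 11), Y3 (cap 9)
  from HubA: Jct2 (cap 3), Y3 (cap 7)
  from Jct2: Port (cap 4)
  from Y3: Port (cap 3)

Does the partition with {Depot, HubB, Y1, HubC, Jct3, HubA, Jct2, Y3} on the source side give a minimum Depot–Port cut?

Given cut capacity: 4 + 3 = 7.
Augment Depot→HubB→Jct3→Jct2→Port: bottleneck 2, flow now 2.
Augment Depot→Y1→Jct3→Jct2→Port: bottleneck 2, flow now 4.
Augment Depot→Y1→HubA→Y3→Port: bottleneck 2, flow now 6.
Augment Depot→HubC→Jct3→Y3→Port: bottleneck 1, flow now 7.
No augmenting path remains; maximum flow = 7.
Cut capacity 7 equals the max flow, so it is a minimum cut.

Yes — it is a minimum cut (capacity 7).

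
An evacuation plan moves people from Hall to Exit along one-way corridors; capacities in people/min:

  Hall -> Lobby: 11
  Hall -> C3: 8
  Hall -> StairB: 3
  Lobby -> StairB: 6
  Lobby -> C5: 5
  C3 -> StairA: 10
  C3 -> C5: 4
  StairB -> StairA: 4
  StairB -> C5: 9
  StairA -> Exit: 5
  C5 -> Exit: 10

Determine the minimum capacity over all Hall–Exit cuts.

Augment Hall→Lobby→C5→Exit: bottleneck 5, flow now 5.
Augment Hall→C3→StairA→Exit: bottleneck 5, flow now 10.
Augment Hall→C3→C5→Exit: bottleneck 3, flow now 13.
Augment Hall→StairB→C5→Exit: bottleneck 2, flow now 15.
No augmenting path remains; maximum flow = 15.
By max-flow min-cut, the minimum cut capacity equals the max flow.
In the residual graph, reachable from Hall: {Hall, Lobby, C3, StairB, StairA, C5}.
Min-cut edges: StairA→Exit (5), C5→Exit (10); capacity 5 + 10 = 15.

15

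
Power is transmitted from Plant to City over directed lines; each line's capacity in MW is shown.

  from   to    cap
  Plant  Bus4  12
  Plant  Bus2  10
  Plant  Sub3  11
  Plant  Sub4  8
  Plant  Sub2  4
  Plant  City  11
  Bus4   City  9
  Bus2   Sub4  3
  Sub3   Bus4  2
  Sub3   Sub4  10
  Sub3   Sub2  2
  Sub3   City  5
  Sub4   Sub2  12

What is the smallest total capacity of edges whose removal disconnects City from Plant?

25

Augment Plant→City: bottleneck 11, flow now 11.
Augment Plant→Bus4→City: bottleneck 9, flow now 20.
Augment Plant→Sub3→City: bottleneck 5, flow now 25.
No augmenting path remains; maximum flow = 25.
By max-flow min-cut, the minimum cut capacity equals the max flow.
In the residual graph, reachable from Plant: {Plant, Bus4, Bus2, Sub3, Sub4, Sub2}.
Min-cut edges: Plant→City (11), Bus4→City (9), Sub3→City (5); capacity 11 + 9 + 5 = 25.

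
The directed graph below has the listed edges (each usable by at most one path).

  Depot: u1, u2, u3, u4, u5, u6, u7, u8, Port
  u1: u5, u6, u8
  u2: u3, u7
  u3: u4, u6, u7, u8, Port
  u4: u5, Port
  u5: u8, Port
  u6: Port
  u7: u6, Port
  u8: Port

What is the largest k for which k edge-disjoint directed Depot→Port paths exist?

7

Assign every edge capacity 1; by Menger, the answer equals the max flow.
Path Depot→Port (+1); total 1.
Path Depot→u3→Port (+1); total 2.
Path Depot→u4→Port (+1); total 3.
Path Depot→u5→Port (+1); total 4.
Path Depot→u6→Port (+1); total 5.
Path Depot→u7→Port (+1); total 6.
Path Depot→u8→Port (+1); total 7.
No residual Depot→Port path; max flow = 7.
Certifying cut of size 7: {Depot→Port, u3→Port, u4→Port, u5→Port, u6→Port, u7→Port, u8→Port}.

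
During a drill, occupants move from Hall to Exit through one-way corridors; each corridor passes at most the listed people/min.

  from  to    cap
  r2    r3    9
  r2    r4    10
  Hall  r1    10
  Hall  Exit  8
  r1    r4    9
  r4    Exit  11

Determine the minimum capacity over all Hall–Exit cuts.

17

Augment Hall→Exit: bottleneck 8, flow now 8.
Augment Hall→r1→r4→Exit: bottleneck 9, flow now 17.
No augmenting path remains; maximum flow = 17.
By max-flow min-cut, the minimum cut capacity equals the max flow.
In the residual graph, reachable from Hall: {Hall, r1}.
Min-cut edges: Hall→Exit (8), r1→r4 (9); capacity 8 + 9 = 17.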